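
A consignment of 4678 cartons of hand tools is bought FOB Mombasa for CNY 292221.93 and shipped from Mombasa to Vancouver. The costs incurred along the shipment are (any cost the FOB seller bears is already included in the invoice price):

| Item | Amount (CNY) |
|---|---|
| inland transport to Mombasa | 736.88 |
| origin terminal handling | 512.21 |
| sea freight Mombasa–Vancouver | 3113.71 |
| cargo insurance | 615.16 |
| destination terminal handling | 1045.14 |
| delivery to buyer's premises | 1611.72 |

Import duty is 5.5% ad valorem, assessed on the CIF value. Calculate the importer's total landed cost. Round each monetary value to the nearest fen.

FOB: the seller bears costs until goods are on board at the origin port; the buyer bears freight, insurance and all costs thereafter.
Already in the invoice (seller's account under FOB): inland to port, origin terminal — exclude.
CIF value = FOB price + freight + insurance = 292221.93 + 3113.71 + 615.16 = 295950.80
Import duty = 295950.80 × 5.5% = 16277.29
Buyer bears: freight 3113.71 + insurance 615.16 + destination terminal 1045.14 + delivery 1611.72 + duty 16277.29 = 22663.02
Landed cost = invoice 292221.93 + 22663.02 = 314884.95

Total landed cost: CNY 314884.95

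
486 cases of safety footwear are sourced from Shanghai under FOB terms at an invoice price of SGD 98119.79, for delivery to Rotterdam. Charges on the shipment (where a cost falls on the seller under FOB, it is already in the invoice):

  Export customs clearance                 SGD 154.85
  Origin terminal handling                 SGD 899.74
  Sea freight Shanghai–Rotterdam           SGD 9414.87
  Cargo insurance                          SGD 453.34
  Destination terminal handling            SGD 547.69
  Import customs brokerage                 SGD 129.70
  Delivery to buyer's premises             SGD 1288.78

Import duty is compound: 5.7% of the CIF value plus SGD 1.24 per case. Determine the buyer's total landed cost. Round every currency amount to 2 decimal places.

Total landed cost: SGD 116712.13

FOB: the seller bears costs until goods are on board at the origin port; the buyer bears freight, insurance and all costs thereafter.
Already in the invoice (seller's account under FOB): export clearance, origin terminal — exclude.
CIF value = FOB price + freight + insurance = 98119.79 + 9414.87 + 453.34 = 107988.00
Ad valorem component: 107988.00 × 5.7% = 6155.32
Specific component: 486 × 1.24 = 602.64
Import duty = 6155.32 + 602.64 = 6757.96
Buyer bears: freight 9414.87 + insurance 453.34 + destination terminal 547.69 + brokerage 129.70 + delivery 1288.78 + duty 6757.96 = 18592.34
Landed cost = invoice 98119.79 + 18592.34 = 116712.13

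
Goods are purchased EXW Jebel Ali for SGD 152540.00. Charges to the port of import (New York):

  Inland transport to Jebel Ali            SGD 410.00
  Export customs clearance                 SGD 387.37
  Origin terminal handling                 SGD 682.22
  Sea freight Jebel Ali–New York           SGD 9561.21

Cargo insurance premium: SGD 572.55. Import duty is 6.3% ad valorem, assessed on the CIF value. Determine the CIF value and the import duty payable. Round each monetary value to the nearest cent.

CIF = EXW price + pre-shipment costs + freight + insurance
CIF = 152540.00 + 410.00 + 387.37 + 682.22 + 9561.21 + 572.55 = 164153.35
Import duty = 164153.35 × 6.3% = 10341.66

CIF value: SGD 164153.35; import duty: SGD 10341.66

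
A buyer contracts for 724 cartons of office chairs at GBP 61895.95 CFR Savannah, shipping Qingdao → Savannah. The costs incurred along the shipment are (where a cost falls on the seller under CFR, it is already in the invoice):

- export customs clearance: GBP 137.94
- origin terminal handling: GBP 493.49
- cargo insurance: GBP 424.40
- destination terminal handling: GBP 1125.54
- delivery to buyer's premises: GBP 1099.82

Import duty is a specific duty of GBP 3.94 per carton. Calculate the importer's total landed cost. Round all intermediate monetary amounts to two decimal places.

CFR: the seller pays costs through ocean freight to the destination port, but not insurance.
Already in the invoice (seller's account under CFR): export clearance, origin terminal — exclude.
CIF value = CFR price + insurance = 61895.95 + 424.40 = 62320.35
Import duty = 724 × 3.94 = 2852.56
Buyer bears: insurance 424.40 + destination terminal 1125.54 + delivery 1099.82 + duty 2852.56 = 5502.32
Landed cost = invoice 61895.95 + 5502.32 = 67398.27

Total landed cost: GBP 67398.27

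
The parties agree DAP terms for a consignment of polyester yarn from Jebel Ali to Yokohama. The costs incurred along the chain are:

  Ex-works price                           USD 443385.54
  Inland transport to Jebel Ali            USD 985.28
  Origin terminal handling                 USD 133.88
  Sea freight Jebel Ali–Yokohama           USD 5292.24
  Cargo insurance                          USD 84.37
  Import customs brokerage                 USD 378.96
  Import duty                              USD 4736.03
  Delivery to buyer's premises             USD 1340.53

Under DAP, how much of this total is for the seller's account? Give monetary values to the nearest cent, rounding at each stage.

DAP: the seller bears all costs to the named destination except import duty and clearance.
Seller's account: goods 443385.54 + inland to port 985.28 + origin terminal 133.88 + freight 5292.24 + insurance 84.37 + delivery 1340.53 = 451221.84
Buyer's account: brokerage 378.96 + duty 4736.03 = 5114.99

Seller's account: USD 451221.84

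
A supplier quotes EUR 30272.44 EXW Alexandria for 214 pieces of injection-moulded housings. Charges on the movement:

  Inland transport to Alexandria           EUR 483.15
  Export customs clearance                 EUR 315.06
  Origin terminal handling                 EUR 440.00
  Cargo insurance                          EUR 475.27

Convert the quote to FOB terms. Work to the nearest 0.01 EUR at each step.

Not relevant to the conversion: insurance — on the buyer under both terms; not part of either seller's price.
From EXW to FOB, the seller additionally bears: inland to port, export clearance, origin terminal.
FOB price = 30272.44 + 483.15 + 315.06 + 440.00 = 31510.65

FOB price: EUR 31510.65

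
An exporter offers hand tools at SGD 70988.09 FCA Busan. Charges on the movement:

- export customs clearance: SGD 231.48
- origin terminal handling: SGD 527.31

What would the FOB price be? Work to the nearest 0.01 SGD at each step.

FOB price: SGD 71515.40

Not relevant to the conversion: export clearance — on the seller under both FCA and FOB; already in the FCA price and stays in the FOB price.
From FCA to FOB, the seller additionally bears: origin terminal.
FOB price = 70988.09 + 527.31 = 71515.40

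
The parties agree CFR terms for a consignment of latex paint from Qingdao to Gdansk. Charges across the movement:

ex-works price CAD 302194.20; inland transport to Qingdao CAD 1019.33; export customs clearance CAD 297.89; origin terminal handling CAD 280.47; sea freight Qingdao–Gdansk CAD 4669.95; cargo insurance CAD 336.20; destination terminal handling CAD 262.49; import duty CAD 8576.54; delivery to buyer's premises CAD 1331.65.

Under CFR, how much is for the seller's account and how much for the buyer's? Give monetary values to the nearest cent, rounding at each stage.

Seller: CAD 308461.84; buyer: CAD 10506.88

CFR: the seller pays costs through ocean freight to the destination port, but not insurance.
Seller's account: goods 302194.20 + inland to port 1019.33 + export clearance 297.89 + origin terminal 280.47 + freight 4669.95 = 308461.84
Buyer's account: insurance 336.20 + destination terminal 262.49 + duty 8576.54 + delivery 1331.65 = 10506.88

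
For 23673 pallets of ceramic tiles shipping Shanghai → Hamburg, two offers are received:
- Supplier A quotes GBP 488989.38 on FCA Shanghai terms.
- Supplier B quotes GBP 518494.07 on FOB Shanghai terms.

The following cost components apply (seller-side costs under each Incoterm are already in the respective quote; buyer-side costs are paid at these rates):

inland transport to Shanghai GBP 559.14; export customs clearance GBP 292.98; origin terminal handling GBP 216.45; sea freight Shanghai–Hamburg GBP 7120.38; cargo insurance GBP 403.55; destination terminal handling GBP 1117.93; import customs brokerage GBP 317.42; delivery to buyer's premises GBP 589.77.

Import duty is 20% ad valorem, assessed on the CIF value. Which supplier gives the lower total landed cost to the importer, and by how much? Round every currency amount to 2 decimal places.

Supplier A (FCA):
CIF value = FCA price + origin terminal + freight + insurance = 488989.38 + 216.45 + 7120.38 + 403.55 = 496729.76
Import duty = 496729.76 × 20% = 99345.95
Buyer bears (A): 216.45 + 7120.38 + 403.55 + 1117.93 + 317.42 + 589.77 = 9765.50
Landed cost (A) = invoice 488989.38 + 9765.50 + duty 99345.95 = 598100.83
Supplier B (FOB):
CIF value = FOB price + freight + insurance = 518494.07 + 7120.38 + 403.55 = 526018.00
Import duty = 526018.00 × 20% = 105203.60
Buyer bears (B): 7120.38 + 403.55 + 1117.93 + 317.42 + 589.77 = 9549.05
Landed cost (B) = invoice 518494.07 + 9549.05 + duty 105203.60 = 633246.72
Difference = |598100.83 − 633246.72| = 35145.89

Supplier A is cheaper by GBP 35145.89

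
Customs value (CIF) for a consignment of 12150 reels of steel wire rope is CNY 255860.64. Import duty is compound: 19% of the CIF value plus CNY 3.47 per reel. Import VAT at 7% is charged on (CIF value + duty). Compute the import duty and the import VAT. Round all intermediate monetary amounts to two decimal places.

Ad valorem component: 255860.64 × 19% = 48613.52
Specific component: 12150 × 3.47 = 42160.50
Import duty = 48613.52 + 42160.50 = 90774.02
VAT base = CIF + duty = 255860.64 + 90774.02 = 346634.66
Import VAT = 346634.66 × 7% = 24264.43

Import duty: CNY 90774.02; import VAT: CNY 24264.43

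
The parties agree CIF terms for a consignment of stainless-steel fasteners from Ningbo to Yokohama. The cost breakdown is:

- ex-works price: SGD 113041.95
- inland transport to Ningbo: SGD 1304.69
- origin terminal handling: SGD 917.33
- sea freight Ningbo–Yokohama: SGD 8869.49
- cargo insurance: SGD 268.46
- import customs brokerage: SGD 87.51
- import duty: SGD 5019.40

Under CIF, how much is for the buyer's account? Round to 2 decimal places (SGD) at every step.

Buyer's account: SGD 5106.91

CIF: the seller pays costs through ocean freight and marine insurance to the destination port.
Seller's account: goods 113041.95 + inland to port 1304.69 + origin terminal 917.33 + freight 8869.49 + insurance 268.46 = 124401.92
Buyer's account: brokerage 87.51 + duty 5019.40 = 5106.91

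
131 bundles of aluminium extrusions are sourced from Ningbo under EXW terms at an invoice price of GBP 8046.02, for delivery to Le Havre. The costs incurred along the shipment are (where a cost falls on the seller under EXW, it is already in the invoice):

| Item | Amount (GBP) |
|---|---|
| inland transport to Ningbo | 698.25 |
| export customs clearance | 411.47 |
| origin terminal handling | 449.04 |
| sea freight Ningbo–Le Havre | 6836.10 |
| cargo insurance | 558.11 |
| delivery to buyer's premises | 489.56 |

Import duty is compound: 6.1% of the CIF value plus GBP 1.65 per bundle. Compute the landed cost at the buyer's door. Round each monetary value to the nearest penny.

Total landed cost: GBP 18741.64

EXW: the seller makes goods available at their premises; the buyer bears all onward costs.
CIF value = EXW price + inland to port + export clearance + origin terminal + freight + insurance = 8046.02 + 698.25 + 411.47 + 449.04 + 6836.10 + 558.11 = 16998.99
Ad valorem component: 16998.99 × 6.1% = 1036.94
Specific component: 131 × 1.65 = 216.15
Import duty = 1036.94 + 216.15 = 1253.09
Buyer bears: inland to port 698.25 + export clearance 411.47 + origin terminal 449.04 + freight 6836.10 + insurance 558.11 + delivery 489.56 + duty 1253.09 = 10695.62
Landed cost = invoice 8046.02 + 10695.62 = 18741.64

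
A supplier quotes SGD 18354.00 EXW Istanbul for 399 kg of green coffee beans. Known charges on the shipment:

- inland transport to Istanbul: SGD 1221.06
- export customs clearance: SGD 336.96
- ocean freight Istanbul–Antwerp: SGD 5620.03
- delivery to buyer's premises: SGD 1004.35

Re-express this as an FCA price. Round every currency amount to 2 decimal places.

Not relevant to the conversion: freight, delivery — on the buyer under both terms; not part of either seller's price.
From EXW to FCA, the seller additionally bears: inland to port, export clearance.
FCA price = 18354.00 + 1221.06 + 336.96 = 19912.02

FCA price: SGD 19912.02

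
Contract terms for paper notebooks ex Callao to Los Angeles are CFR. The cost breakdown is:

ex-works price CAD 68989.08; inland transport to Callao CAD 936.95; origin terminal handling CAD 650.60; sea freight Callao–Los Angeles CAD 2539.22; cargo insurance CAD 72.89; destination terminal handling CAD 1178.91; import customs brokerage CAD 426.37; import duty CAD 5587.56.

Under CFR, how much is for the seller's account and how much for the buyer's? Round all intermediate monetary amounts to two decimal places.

Seller: CAD 73115.85; buyer: CAD 7265.73

CFR: the seller pays costs through ocean freight to the destination port, but not insurance.
Seller's account: goods 68989.08 + inland to port 936.95 + origin terminal 650.60 + freight 2539.22 = 73115.85
Buyer's account: insurance 72.89 + destination terminal 1178.91 + brokerage 426.37 + duty 5587.56 = 7265.73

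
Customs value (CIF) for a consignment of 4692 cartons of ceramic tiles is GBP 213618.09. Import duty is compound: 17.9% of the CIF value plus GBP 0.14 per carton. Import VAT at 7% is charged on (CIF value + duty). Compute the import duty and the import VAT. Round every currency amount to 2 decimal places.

Ad valorem component: 213618.09 × 17.9% = 38237.64
Specific component: 4692 × 0.14 = 656.88
Import duty = 38237.64 + 656.88 = 38894.52
VAT base = CIF + duty = 213618.09 + 38894.52 = 252512.61
Import VAT = 252512.61 × 7% = 17675.88

Import duty: GBP 38894.52; import VAT: GBP 17675.88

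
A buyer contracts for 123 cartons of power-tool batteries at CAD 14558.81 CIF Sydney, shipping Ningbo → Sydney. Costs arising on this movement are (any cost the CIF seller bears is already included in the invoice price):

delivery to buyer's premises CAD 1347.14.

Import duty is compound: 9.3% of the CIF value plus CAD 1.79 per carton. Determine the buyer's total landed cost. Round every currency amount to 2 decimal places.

Total landed cost: CAD 17480.09

CIF: the seller pays costs through ocean freight and marine insurance to the destination port.
The CIF price already equals the CIF value: 14558.81
Ad valorem component: 14558.81 × 9.3% = 1353.97
Specific component: 123 × 1.79 = 220.17
Import duty = 1353.97 + 220.17 = 1574.14
Buyer bears: delivery 1347.14 + duty 1574.14 = 2921.28
Landed cost = invoice 14558.81 + 2921.28 = 17480.09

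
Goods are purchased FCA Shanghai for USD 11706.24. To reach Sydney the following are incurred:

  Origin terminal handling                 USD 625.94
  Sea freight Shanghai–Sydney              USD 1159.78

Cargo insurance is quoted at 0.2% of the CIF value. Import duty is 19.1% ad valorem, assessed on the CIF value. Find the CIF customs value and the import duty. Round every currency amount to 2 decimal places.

Let C be the CIF value. C = FCA price + pre-shipment costs + freight + 0.2% × C
C − 0.2% × C = 11706.24 + 625.94 + 1159.78
0.998 × C = 13491.96
C = 13491.96 / 0.998 = 13519.00
Insurance premium = 0.2% × 13519.00 = 27.04
Import duty = 13519.00 × 19.1% = 2582.13

CIF value: USD 13519.00; import duty: USD 2582.13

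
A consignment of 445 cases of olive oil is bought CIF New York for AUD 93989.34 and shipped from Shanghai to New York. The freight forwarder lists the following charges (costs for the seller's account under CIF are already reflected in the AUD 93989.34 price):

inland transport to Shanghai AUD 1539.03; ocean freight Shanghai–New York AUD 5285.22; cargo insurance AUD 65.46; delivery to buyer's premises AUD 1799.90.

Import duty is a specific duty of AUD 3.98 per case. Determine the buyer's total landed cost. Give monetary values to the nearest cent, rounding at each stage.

Total landed cost: AUD 97560.34

CIF: the seller pays costs through ocean freight and marine insurance to the destination port.
Already in the invoice (seller's account under CIF): inland to port, freight, insurance — exclude.
The CIF price already equals the CIF value: 93989.34
Import duty = 445 × 3.98 = 1771.10
Buyer bears: delivery 1799.90 + duty 1771.10 = 3571.00
Landed cost = invoice 93989.34 + 3571.00 = 97560.34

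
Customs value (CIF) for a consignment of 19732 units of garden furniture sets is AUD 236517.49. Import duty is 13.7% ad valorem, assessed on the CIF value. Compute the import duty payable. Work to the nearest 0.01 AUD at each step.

Import duty: AUD 32402.90

Import duty = 236517.49 × 13.7% = 32402.90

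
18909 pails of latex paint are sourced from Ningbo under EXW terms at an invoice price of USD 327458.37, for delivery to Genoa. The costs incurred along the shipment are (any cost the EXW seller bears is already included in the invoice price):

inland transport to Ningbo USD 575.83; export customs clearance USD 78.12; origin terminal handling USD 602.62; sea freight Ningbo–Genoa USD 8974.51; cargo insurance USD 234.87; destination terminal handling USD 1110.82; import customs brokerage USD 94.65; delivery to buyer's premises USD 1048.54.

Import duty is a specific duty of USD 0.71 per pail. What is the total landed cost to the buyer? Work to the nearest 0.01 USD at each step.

EXW: the seller makes goods available at their premises; the buyer bears all onward costs.
CIF value = EXW price + inland to port + export clearance + origin terminal + freight + insurance = 327458.37 + 575.83 + 78.12 + 602.62 + 8974.51 + 234.87 = 337924.32
Import duty = 18909 × 0.71 = 13425.39
Buyer bears: inland to port 575.83 + export clearance 78.12 + origin terminal 602.62 + freight 8974.51 + insurance 234.87 + destination terminal 1110.82 + brokerage 94.65 + delivery 1048.54 + duty 13425.39 = 26145.35
Landed cost = invoice 327458.37 + 26145.35 = 353603.72

Total landed cost: USD 353603.72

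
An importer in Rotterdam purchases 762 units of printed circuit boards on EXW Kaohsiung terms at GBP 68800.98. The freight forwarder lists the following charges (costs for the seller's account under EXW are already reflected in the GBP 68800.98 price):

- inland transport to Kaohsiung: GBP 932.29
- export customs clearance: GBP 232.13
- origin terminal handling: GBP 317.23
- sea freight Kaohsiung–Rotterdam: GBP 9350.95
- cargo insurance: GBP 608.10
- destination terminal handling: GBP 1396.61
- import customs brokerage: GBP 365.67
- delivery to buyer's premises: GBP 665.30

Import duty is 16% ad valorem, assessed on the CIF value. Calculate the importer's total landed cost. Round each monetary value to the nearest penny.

EXW: the seller makes goods available at their premises; the buyer bears all onward costs.
CIF value = EXW price + inland to port + export clearance + origin terminal + freight + insurance = 68800.98 + 932.29 + 232.13 + 317.23 + 9350.95 + 608.10 = 80241.68
Import duty = 80241.68 × 16% = 12838.67
Buyer bears: inland to port 932.29 + export clearance 232.13 + origin terminal 317.23 + freight 9350.95 + insurance 608.10 + destination terminal 1396.61 + brokerage 365.67 + delivery 665.30 + duty 12838.67 = 26706.95
Landed cost = invoice 68800.98 + 26706.95 = 95507.93

Total landed cost: GBP 95507.93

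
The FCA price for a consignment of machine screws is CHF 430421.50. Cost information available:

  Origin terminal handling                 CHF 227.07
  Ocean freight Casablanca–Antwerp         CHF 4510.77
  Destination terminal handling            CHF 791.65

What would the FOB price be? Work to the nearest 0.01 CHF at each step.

Not relevant to the conversion: freight, destination terminal — on the buyer under both terms; not part of either seller's price.
From FCA to FOB, the seller additionally bears: origin terminal.
FOB price = 430421.50 + 227.07 = 430648.57

FOB price: CHF 430648.57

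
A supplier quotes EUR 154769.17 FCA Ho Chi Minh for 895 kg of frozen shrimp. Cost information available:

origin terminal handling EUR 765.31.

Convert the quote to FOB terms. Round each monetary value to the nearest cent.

From FCA to FOB, the seller additionally bears: origin terminal.
FOB price = 154769.17 + 765.31 = 155534.48

FOB price: EUR 155534.48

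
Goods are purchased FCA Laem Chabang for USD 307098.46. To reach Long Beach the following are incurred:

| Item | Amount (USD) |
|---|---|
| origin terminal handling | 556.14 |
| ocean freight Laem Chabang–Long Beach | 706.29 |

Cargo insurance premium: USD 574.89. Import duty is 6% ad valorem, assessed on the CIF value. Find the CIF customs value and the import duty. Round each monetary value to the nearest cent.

CIF value: USD 308935.78; import duty: USD 18536.15

CIF = FCA price + pre-shipment costs + freight + insurance
CIF = 307098.46 + 556.14 + 706.29 + 574.89 = 308935.78
Import duty = 308935.78 × 6% = 18536.15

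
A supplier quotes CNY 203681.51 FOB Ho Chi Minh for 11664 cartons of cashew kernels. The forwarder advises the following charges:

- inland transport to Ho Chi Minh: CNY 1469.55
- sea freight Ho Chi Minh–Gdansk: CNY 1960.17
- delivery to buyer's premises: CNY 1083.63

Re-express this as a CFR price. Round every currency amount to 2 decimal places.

Not relevant to the conversion: inland to port — on the seller under both FOB and CFR; already in the FOB price and stays in the CFR price. delivery — on the buyer under both terms; not part of either seller's price.
From FOB to CFR, the seller additionally bears: freight.
CFR price = 203681.51 + 1960.17 = 205641.68

CFR price: CNY 205641.68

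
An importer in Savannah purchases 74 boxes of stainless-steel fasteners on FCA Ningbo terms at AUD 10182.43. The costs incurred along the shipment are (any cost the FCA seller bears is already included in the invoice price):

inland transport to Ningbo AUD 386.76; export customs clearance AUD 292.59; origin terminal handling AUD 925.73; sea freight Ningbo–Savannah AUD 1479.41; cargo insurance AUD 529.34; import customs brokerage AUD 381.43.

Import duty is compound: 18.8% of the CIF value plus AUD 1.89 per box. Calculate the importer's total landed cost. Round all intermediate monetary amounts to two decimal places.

FCA: the seller delivers export-cleared goods to the carrier; the buyer bears costs from that point.
Already in the invoice (seller's account under FCA): inland to port, export clearance — exclude.
CIF value = FCA price + origin terminal + freight + insurance = 10182.43 + 925.73 + 1479.41 + 529.34 = 13116.91
Ad valorem component: 13116.91 × 18.8% = 2465.98
Specific component: 74 × 1.89 = 139.86
Import duty = 2465.98 + 139.86 = 2605.84
Buyer bears: origin terminal 925.73 + freight 1479.41 + insurance 529.34 + brokerage 381.43 + duty 2605.84 = 5921.75
Landed cost = invoice 10182.43 + 5921.75 = 16104.18

Total landed cost: AUD 16104.18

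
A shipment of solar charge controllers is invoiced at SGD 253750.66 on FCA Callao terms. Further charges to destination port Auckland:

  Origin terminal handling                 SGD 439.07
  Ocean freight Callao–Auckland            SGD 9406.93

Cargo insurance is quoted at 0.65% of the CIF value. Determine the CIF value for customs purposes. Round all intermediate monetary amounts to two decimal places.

CIF value: SGD 265321.25

Let C be the CIF value. C = FCA price + pre-shipment costs + freight + 0.65% × C
C − 0.65% × C = 253750.66 + 439.07 + 9406.93
0.9935 × C = 263596.66
C = 263596.66 / 0.9935 = 265321.25
Insurance premium = 0.65% × 265321.25 = 1724.59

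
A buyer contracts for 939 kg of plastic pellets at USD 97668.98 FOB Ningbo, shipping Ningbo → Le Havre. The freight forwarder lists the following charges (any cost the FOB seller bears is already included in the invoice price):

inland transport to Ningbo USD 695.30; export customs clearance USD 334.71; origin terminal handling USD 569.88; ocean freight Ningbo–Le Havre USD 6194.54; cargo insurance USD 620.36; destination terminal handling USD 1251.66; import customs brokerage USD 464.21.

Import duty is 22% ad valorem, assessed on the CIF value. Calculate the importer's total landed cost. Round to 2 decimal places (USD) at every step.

Total landed cost: USD 129186.20

FOB: the seller bears costs until goods are on board at the origin port; the buyer bears freight, insurance and all costs thereafter.
Already in the invoice (seller's account under FOB): inland to port, export clearance, origin terminal — exclude.
CIF value = FOB price + freight + insurance = 97668.98 + 6194.54 + 620.36 = 104483.88
Import duty = 104483.88 × 22% = 22986.45
Buyer bears: freight 6194.54 + insurance 620.36 + destination terminal 1251.66 + brokerage 464.21 + duty 22986.45 = 31517.22
Landed cost = invoice 97668.98 + 31517.22 = 129186.20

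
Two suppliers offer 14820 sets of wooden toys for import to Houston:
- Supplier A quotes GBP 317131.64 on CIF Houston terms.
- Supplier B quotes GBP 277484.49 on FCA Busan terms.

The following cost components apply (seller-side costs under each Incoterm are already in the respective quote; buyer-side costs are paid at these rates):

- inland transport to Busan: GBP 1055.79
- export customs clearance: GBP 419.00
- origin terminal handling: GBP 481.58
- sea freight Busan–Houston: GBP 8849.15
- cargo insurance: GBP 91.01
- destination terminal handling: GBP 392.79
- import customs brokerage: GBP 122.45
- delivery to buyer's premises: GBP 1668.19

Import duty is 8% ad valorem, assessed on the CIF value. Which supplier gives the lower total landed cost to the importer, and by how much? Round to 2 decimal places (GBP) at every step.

Supplier A (CIF):
The CIF price already equals the CIF value: 317131.64
Import duty = 317131.64 × 8% = 25370.53
Buyer bears (A): 392.79 + 122.45 + 1668.19 = 2183.43
Landed cost (A) = invoice 317131.64 + 2183.43 + duty 25370.53 = 344685.60
Supplier B (FCA):
CIF value = FCA price + origin terminal + freight + insurance = 277484.49 + 481.58 + 8849.15 + 91.01 = 286906.23
Import duty = 286906.23 × 8% = 22952.50
Buyer bears (B): 481.58 + 8849.15 + 91.01 + 392.79 + 122.45 + 1668.19 = 11605.17
Landed cost (B) = invoice 277484.49 + 11605.17 + duty 22952.50 = 312042.16
Difference = |344685.60 − 312042.16| = 32643.44

Supplier B is cheaper by GBP 32643.44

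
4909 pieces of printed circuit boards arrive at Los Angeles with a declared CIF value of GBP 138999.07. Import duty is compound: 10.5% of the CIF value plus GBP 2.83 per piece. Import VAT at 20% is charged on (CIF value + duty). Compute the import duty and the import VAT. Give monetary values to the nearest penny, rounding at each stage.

Import duty: GBP 28487.37; import VAT: GBP 33497.29

Ad valorem component: 138999.07 × 10.5% = 14594.90
Specific component: 4909 × 2.83 = 13892.47
Import duty = 14594.90 + 13892.47 = 28487.37
VAT base = CIF + duty = 138999.07 + 28487.37 = 167486.44
Import VAT = 167486.44 × 20% = 33497.29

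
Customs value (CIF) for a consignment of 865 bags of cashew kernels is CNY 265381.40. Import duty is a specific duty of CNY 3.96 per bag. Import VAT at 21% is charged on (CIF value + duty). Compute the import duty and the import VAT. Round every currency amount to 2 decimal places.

Import duty = 865 × 3.96 = 3425.40
VAT base = CIF + duty = 265381.40 + 3425.40 = 268806.80
Import VAT = 268806.80 × 21% = 56449.43

Import duty: CNY 3425.40; import VAT: CNY 56449.43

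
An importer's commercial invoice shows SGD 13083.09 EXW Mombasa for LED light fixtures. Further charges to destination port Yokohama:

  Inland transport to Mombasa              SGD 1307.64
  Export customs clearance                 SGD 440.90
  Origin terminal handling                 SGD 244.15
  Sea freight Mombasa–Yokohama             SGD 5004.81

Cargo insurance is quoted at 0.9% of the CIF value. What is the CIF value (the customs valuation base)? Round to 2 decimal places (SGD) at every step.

CIF value: SGD 20262.96

Let C be the CIF value. C = EXW price + pre-shipment costs + freight + 0.9% × C
C − 0.9% × C = 13083.09 + 1307.64 + 440.90 + 244.15 + 5004.81
0.991 × C = 20080.59
C = 20080.59 / 0.991 = 20262.96
Insurance premium = 0.9% × 20262.96 = 182.37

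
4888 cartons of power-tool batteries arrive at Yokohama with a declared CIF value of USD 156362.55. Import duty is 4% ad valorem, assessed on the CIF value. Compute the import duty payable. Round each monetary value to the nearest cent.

Import duty = 156362.55 × 4% = 6254.50

Import duty: USD 6254.50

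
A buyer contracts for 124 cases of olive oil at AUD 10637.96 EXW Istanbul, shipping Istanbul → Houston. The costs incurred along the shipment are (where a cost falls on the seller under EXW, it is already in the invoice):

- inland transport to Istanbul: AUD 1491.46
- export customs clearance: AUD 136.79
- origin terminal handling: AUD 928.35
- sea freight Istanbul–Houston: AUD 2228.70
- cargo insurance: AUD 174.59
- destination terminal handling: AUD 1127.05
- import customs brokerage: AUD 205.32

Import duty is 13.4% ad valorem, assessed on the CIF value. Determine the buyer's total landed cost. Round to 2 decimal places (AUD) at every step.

EXW: the seller makes goods available at their premises; the buyer bears all onward costs.
CIF value = EXW price + inland to port + export clearance + origin terminal + freight + insurance = 10637.96 + 1491.46 + 136.79 + 928.35 + 2228.70 + 174.59 = 15597.85
Import duty = 15597.85 × 13.4% = 2090.11
Buyer bears: inland to port 1491.46 + export clearance 136.79 + origin terminal 928.35 + freight 2228.70 + insurance 174.59 + destination terminal 1127.05 + brokerage 205.32 + duty 2090.11 = 8382.37
Landed cost = invoice 10637.96 + 8382.37 = 19020.33

Total landed cost: AUD 19020.33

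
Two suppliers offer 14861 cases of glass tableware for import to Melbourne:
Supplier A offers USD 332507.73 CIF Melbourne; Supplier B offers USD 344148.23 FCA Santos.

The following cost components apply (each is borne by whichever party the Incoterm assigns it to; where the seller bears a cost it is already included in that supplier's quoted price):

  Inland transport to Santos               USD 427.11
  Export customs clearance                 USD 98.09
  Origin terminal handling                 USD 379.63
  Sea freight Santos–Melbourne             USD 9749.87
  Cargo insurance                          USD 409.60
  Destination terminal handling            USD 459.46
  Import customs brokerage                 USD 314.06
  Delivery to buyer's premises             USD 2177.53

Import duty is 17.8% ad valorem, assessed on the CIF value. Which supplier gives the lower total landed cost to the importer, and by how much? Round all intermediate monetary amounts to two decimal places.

Supplier A is cheaper by USD 26127.56

Supplier A (CIF):
The CIF price already equals the CIF value: 332507.73
Import duty = 332507.73 × 17.8% = 59186.38
Buyer bears (A): 459.46 + 314.06 + 2177.53 = 2951.05
Landed cost (A) = invoice 332507.73 + 2951.05 + duty 59186.38 = 394645.16
Supplier B (FCA):
CIF value = FCA price + origin terminal + freight + insurance = 344148.23 + 379.63 + 9749.87 + 409.60 = 354687.33
Import duty = 354687.33 × 17.8% = 63134.34
Buyer bears (B): 379.63 + 9749.87 + 409.60 + 459.46 + 314.06 + 2177.53 = 13490.15
Landed cost (B) = invoice 344148.23 + 13490.15 + duty 63134.34 = 420772.72
Difference = |394645.16 − 420772.72| = 26127.56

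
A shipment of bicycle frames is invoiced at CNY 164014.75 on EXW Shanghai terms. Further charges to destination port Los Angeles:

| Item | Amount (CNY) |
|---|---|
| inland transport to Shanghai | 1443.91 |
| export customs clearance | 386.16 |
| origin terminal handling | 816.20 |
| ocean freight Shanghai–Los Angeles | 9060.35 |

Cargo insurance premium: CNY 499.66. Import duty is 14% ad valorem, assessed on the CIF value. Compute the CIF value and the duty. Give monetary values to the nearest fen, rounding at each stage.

CIF value: CNY 176221.03; import duty: CNY 24670.94

CIF = EXW price + pre-shipment costs + freight + insurance
CIF = 164014.75 + 1443.91 + 386.16 + 816.20 + 9060.35 + 499.66 = 176221.03
Import duty = 176221.03 × 14% = 24670.94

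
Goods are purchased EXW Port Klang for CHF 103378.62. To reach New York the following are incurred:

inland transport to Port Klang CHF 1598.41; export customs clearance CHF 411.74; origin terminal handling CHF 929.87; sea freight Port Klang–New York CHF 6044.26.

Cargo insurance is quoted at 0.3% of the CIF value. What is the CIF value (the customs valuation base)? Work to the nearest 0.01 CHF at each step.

Let C be the CIF value. C = EXW price + pre-shipment costs + freight + 0.3% × C
C − 0.3% × C = 103378.62 + 1598.41 + 411.74 + 929.87 + 6044.26
0.997 × C = 112362.90
C = 112362.90 / 0.997 = 112701.00
Insurance premium = 0.3% × 112701.00 = 338.10

CIF value: CHF 112701.00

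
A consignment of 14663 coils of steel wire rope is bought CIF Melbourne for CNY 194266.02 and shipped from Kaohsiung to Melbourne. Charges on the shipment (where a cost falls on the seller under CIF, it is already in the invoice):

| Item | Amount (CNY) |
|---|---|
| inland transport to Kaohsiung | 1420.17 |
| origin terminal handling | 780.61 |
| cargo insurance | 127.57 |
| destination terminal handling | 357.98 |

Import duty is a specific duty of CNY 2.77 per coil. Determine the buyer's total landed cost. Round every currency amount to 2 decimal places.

CIF: the seller pays costs through ocean freight and marine insurance to the destination port.
Already in the invoice (seller's account under CIF): inland to port, origin terminal, insurance — exclude.
The CIF price already equals the CIF value: 194266.02
Import duty = 14663 × 2.77 = 40616.51
Buyer bears: destination terminal 357.98 + duty 40616.51 = 40974.49
Landed cost = invoice 194266.02 + 40974.49 = 235240.51

Total landed cost: CNY 235240.51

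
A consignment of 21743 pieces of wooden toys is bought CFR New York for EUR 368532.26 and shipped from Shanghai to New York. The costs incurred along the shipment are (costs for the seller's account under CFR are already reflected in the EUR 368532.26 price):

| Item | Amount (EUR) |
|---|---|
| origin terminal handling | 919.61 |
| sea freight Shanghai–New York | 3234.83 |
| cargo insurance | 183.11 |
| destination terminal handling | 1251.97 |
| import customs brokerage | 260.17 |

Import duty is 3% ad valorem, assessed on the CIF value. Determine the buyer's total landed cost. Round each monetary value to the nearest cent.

CFR: the seller pays costs through ocean freight to the destination port, but not insurance.
Already in the invoice (seller's account under CFR): origin terminal, freight — exclude.
CIF value = CFR price + insurance = 368532.26 + 183.11 = 368715.37
Import duty = 368715.37 × 3% = 11061.46
Buyer bears: insurance 183.11 + destination terminal 1251.97 + brokerage 260.17 + duty 11061.46 = 12756.71
Landed cost = invoice 368532.26 + 12756.71 = 381288.97

Total landed cost: EUR 381288.97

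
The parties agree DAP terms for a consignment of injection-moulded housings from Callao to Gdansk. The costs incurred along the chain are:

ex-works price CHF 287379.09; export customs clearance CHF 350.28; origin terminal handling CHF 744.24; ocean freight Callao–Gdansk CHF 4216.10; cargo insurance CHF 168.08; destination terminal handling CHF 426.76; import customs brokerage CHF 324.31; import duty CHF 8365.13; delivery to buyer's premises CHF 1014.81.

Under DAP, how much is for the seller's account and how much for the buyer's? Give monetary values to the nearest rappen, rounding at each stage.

Seller: CHF 294299.36; buyer: CHF 8689.44

DAP: the seller bears all costs to the named destination except import duty and clearance.
Seller's account: goods 287379.09 + export clearance 350.28 + origin terminal 744.24 + freight 4216.10 + insurance 168.08 + destination terminal 426.76 + delivery 1014.81 = 294299.36
Buyer's account: brokerage 324.31 + duty 8365.13 = 8689.44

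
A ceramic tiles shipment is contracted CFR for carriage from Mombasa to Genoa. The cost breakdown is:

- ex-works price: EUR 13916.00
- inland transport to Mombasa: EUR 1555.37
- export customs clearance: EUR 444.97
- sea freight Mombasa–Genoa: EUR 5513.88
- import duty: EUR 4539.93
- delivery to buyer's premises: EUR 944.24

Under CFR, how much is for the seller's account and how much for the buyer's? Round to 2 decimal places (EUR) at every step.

CFR: the seller pays costs through ocean freight to the destination port, but not insurance.
Seller's account: goods 13916.00 + inland to port 1555.37 + export clearance 444.97 + freight 5513.88 = 21430.22
Buyer's account: duty 4539.93 + delivery 944.24 = 5484.17

Seller: EUR 21430.22; buyer: EUR 5484.17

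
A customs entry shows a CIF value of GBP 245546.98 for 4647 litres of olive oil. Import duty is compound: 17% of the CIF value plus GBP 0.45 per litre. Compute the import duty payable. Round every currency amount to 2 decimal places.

Ad valorem component: 245546.98 × 17% = 41742.99
Specific component: 4647 × 0.45 = 2091.15
Import duty = 41742.99 + 2091.15 = 43834.14

Import duty: GBP 43834.14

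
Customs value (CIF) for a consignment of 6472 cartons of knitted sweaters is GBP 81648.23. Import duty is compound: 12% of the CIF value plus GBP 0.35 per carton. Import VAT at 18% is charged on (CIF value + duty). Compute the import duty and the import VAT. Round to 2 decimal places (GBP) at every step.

Ad valorem component: 81648.23 × 12% = 9797.79
Specific component: 6472 × 0.35 = 2265.20
Import duty = 9797.79 + 2265.20 = 12062.99
VAT base = CIF + duty = 81648.23 + 12062.99 = 93711.22
Import VAT = 93711.22 × 18% = 16868.02

Import duty: GBP 12062.99; import VAT: GBP 16868.02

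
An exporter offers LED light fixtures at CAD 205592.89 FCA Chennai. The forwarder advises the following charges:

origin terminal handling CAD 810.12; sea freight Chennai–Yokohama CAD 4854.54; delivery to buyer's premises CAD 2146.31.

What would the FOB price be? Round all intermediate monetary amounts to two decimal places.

Not relevant to the conversion: freight, delivery — on the buyer under both terms; not part of either seller's price.
From FCA to FOB, the seller additionally bears: origin terminal.
FOB price = 205592.89 + 810.12 = 206403.01

FOB price: CAD 206403.01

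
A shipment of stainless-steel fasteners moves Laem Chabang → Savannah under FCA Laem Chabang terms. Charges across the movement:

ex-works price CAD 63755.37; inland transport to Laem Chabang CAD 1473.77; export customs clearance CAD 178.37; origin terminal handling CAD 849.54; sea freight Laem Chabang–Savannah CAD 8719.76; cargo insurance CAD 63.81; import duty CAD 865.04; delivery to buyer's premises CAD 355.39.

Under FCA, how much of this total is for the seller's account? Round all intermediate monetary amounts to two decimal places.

FCA: the seller delivers export-cleared goods to the carrier; the buyer bears costs from that point.
Seller's account: goods 63755.37 + inland to port 1473.77 + export clearance 178.37 = 65407.51
Buyer's account: origin terminal 849.54 + freight 8719.76 + insurance 63.81 + duty 865.04 + delivery 355.39 = 10853.54

Seller's account: CAD 65407.51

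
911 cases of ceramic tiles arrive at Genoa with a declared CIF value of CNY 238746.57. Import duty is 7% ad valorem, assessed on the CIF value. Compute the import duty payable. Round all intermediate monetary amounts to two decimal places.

Import duty = 238746.57 × 7% = 16712.26

Import duty: CNY 16712.26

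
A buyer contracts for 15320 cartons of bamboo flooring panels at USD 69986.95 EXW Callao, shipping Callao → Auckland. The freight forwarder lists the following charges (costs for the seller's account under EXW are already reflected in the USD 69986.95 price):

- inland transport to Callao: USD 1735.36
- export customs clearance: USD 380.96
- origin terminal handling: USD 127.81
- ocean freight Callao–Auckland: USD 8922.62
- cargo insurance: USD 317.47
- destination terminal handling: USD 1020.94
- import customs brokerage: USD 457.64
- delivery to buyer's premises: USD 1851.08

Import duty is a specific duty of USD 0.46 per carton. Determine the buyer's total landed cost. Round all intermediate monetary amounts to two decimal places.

Total landed cost: USD 91848.03

EXW: the seller makes goods available at their premises; the buyer bears all onward costs.
CIF value = EXW price + inland to port + export clearance + origin terminal + freight + insurance = 69986.95 + 1735.36 + 380.96 + 127.81 + 8922.62 + 317.47 = 81471.17
Import duty = 15320 × 0.46 = 7047.20
Buyer bears: inland to port 1735.36 + export clearance 380.96 + origin terminal 127.81 + freight 8922.62 + insurance 317.47 + destination terminal 1020.94 + brokerage 457.64 + delivery 1851.08 + duty 7047.20 = 21861.08
Landed cost = invoice 69986.95 + 21861.08 = 91848.03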